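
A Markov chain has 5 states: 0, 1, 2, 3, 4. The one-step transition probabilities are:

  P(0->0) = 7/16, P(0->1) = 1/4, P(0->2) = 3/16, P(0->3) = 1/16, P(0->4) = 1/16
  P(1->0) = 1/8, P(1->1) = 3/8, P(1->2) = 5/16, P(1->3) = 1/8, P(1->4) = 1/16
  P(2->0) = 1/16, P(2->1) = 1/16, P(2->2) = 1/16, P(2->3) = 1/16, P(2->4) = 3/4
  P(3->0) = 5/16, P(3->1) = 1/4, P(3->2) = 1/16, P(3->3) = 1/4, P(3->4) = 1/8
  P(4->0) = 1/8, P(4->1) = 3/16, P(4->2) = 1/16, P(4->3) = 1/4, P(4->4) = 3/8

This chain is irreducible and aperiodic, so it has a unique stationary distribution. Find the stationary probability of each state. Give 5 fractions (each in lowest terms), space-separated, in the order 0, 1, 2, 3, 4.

Answer: 177/842 1391/5894 871/5894 452/2947 1489/5894

Derivation:
The stationary distribution satisfies pi = pi * P, i.e.:
  pi_0 = 7/16*pi_0 + 1/8*pi_1 + 1/16*pi_2 + 5/16*pi_3 + 1/8*pi_4
  pi_1 = 1/4*pi_0 + 3/8*pi_1 + 1/16*pi_2 + 1/4*pi_3 + 3/16*pi_4
  pi_2 = 3/16*pi_0 + 5/16*pi_1 + 1/16*pi_2 + 1/16*pi_3 + 1/16*pi_4
  pi_3 = 1/16*pi_0 + 1/8*pi_1 + 1/16*pi_2 + 1/4*pi_3 + 1/4*pi_4
  pi_4 = 1/16*pi_0 + 1/16*pi_1 + 3/4*pi_2 + 1/8*pi_3 + 3/8*pi_4
with normalization: pi_0 + pi_1 + pi_2 + pi_3 + pi_4 = 1.

Using the first 4 balance equations plus normalization, the linear system A*pi = b is:
  [-9/16, 1/8, 1/16, 5/16, 1/8] . pi = 0
  [1/4, -5/8, 1/16, 1/4, 3/16] . pi = 0
  [3/16, 5/16, -15/16, 1/16, 1/16] . pi = 0
  [1/16, 1/8, 1/16, -3/4, 1/4] . pi = 0
  [1, 1, 1, 1, 1] . pi = 1

Solving yields:
  pi_0 = 177/842
  pi_1 = 1391/5894
  pi_2 = 871/5894
  pi_3 = 452/2947
  pi_4 = 1489/5894

Verification (pi * P):
  177/842*7/16 + 1391/5894*1/8 + 871/5894*1/16 + 452/2947*5/16 + 1489/5894*1/8 = 177/842 = pi_0  (ok)
  177/842*1/4 + 1391/5894*3/8 + 871/5894*1/16 + 452/2947*1/4 + 1489/5894*3/16 = 1391/5894 = pi_1  (ok)
  177/842*3/16 + 1391/5894*5/16 + 871/5894*1/16 + 452/2947*1/16 + 1489/5894*1/16 = 871/5894 = pi_2  (ok)
  177/842*1/16 + 1391/5894*1/8 + 871/5894*1/16 + 452/2947*1/4 + 1489/5894*1/4 = 452/2947 = pi_3  (ok)
  177/842*1/16 + 1391/5894*1/16 + 871/5894*3/4 + 452/2947*1/8 + 1489/5894*3/8 = 1489/5894 = pi_4  (ok)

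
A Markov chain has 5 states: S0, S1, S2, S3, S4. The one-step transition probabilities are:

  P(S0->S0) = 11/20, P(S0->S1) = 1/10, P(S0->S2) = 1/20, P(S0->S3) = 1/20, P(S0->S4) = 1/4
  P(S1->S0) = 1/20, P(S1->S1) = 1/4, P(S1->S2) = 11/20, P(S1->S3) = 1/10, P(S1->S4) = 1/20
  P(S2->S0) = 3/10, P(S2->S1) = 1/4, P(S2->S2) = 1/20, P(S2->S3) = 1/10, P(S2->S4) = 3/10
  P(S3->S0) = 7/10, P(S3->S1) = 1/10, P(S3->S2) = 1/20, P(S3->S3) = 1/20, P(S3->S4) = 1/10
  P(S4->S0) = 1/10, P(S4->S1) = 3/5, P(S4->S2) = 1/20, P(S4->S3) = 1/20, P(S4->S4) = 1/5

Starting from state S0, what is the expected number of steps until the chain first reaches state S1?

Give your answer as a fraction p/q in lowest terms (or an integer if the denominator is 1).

Answer: 16800/3763

Derivation:
Let h_i = expected steps to first reach S1 from state i.
Boundary: h_S1 = 0.
First-step equations for the other states:
  h_S0 = 1 + 11/20*h_S0 + 1/10*h_S1 + 1/20*h_S2 + 1/20*h_S3 + 1/4*h_S4
  h_S2 = 1 + 3/10*h_S0 + 1/4*h_S1 + 1/20*h_S2 + 1/10*h_S3 + 3/10*h_S4
  h_S3 = 1 + 7/10*h_S0 + 1/10*h_S1 + 1/20*h_S2 + 1/20*h_S3 + 1/10*h_S4
  h_S4 = 1 + 1/10*h_S0 + 3/5*h_S1 + 1/20*h_S2 + 1/20*h_S3 + 1/5*h_S4

Substituting h_S1 = 0 and rearranging gives the linear system (I - Q) h = 1:
  [9/20, -1/20, -1/20, -1/4] . (h_S0, h_S2, h_S3, h_S4) = 1
  [-3/10, 19/20, -1/10, -3/10] . (h_S0, h_S2, h_S3, h_S4) = 1
  [-7/10, -1/20, 19/20, -1/10] . (h_S0, h_S2, h_S3, h_S4) = 1
  [-1/10, -1/20, -1/20, 4/5] . (h_S0, h_S2, h_S3, h_S4) = 1

Solving yields:
  h_S0 = 16800/3763
  h_S2 = 13940/3763
  h_S3 = 18000/3763
  h_S4 = 8800/3763

Starting state is S0, so the expected hitting time is h_S0 = 16800/3763.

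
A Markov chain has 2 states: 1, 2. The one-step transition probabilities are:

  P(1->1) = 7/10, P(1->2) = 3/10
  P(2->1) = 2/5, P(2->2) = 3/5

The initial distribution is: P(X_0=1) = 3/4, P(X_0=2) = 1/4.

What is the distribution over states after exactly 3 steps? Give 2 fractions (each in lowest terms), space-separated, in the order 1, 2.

Answer: 461/800 339/800

Derivation:
Propagating the distribution step by step (d_{t+1} = d_t * P):
d_0 = (1=3/4, 2=1/4)
  d_1[1] = 3/4*7/10 + 1/4*2/5 = 5/8
  d_1[2] = 3/4*3/10 + 1/4*3/5 = 3/8
d_1 = (1=5/8, 2=3/8)
  d_2[1] = 5/8*7/10 + 3/8*2/5 = 47/80
  d_2[2] = 5/8*3/10 + 3/8*3/5 = 33/80
d_2 = (1=47/80, 2=33/80)
  d_3[1] = 47/80*7/10 + 33/80*2/5 = 461/800
  d_3[2] = 47/80*3/10 + 33/80*3/5 = 339/800
d_3 = (1=461/800, 2=339/800)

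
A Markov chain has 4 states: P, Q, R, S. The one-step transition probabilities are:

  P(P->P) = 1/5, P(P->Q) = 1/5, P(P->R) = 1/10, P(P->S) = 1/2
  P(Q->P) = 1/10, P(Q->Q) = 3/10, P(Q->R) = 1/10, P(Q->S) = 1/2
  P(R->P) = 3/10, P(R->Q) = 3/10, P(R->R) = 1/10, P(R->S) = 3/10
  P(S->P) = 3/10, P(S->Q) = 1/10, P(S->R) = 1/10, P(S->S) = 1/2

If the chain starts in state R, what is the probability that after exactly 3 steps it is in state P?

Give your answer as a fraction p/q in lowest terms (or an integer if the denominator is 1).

Computing P^3 by repeated multiplication:
P^1 =
  P: [1/5, 1/5, 1/10, 1/2]
  Q: [1/10, 3/10, 1/10, 1/2]
  R: [3/10, 3/10, 1/10, 3/10]
  S: [3/10, 1/10, 1/10, 1/2]
P^2 =
  P: [6/25, 9/50, 1/10, 12/25]
  Q: [23/100, 19/100, 1/10, 12/25]
  R: [21/100, 21/100, 1/10, 12/25]
  S: [1/4, 17/100, 1/10, 12/25]
P^3 =
  P: [6/25, 9/50, 1/10, 12/25]
  Q: [239/1000, 181/1000, 1/10, 12/25]
  R: [237/1000, 183/1000, 1/10, 12/25]
  S: [241/1000, 179/1000, 1/10, 12/25]

(P^3)[R -> P] = 237/1000

Answer: 237/1000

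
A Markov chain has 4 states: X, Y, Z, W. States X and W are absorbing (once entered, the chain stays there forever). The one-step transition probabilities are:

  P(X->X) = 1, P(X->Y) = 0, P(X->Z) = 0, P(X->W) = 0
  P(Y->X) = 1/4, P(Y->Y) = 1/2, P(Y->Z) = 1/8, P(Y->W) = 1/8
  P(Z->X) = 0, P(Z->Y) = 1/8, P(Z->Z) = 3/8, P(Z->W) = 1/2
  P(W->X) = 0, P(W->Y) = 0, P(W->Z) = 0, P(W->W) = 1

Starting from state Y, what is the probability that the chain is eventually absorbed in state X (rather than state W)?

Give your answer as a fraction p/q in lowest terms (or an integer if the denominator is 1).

Let a_i = P(absorbed in X | start in state i).
Boundary conditions: a_X = 1, a_W = 0.
For each transient state i, a_i = sum_j P(i->j) * a_j:
  a_Y = 1/4*a_X + 1/2*a_Y + 1/8*a_Z + 1/8*a_W
  a_Z = 0*a_X + 1/8*a_Y + 3/8*a_Z + 1/2*a_W

Substituting a_X = 1 and a_W = 0, rearrange to (I - Q) a = r where r[i] = P(i -> X):
  [1/2, -1/8] . (a_Y, a_Z) = 1/4
  [-1/8, 5/8] . (a_Y, a_Z) = 0

Solving yields:
  a_Y = 10/19
  a_Z = 2/19

Starting state is Y, so the absorption probability is a_Y = 10/19.

Answer: 10/19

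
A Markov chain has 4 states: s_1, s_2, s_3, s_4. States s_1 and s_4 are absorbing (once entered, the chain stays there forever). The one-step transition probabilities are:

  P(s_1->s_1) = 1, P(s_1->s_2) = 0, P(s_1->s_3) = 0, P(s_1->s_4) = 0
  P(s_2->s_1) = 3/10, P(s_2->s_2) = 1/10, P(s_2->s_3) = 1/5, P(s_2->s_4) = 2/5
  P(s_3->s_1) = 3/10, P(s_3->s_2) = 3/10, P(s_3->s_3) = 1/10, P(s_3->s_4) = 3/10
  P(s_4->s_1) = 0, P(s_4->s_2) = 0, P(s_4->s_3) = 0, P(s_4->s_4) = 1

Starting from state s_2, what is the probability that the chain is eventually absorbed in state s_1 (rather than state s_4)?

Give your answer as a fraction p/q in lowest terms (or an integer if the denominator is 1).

Answer: 11/25

Derivation:
Let a_i = P(absorbed in s_1 | start in state i).
Boundary conditions: a_s_1 = 1, a_s_4 = 0.
For each transient state i, a_i = sum_j P(i->j) * a_j:
  a_s_2 = 3/10*a_s_1 + 1/10*a_s_2 + 1/5*a_s_3 + 2/5*a_s_4
  a_s_3 = 3/10*a_s_1 + 3/10*a_s_2 + 1/10*a_s_3 + 3/10*a_s_4

Substituting a_s_1 = 1 and a_s_4 = 0, rearrange to (I - Q) a = r where r[i] = P(i -> s_1):
  [9/10, -1/5] . (a_s_2, a_s_3) = 3/10
  [-3/10, 9/10] . (a_s_2, a_s_3) = 3/10

Solving yields:
  a_s_2 = 11/25
  a_s_3 = 12/25

Starting state is s_2, so the absorption probability is a_s_2 = 11/25.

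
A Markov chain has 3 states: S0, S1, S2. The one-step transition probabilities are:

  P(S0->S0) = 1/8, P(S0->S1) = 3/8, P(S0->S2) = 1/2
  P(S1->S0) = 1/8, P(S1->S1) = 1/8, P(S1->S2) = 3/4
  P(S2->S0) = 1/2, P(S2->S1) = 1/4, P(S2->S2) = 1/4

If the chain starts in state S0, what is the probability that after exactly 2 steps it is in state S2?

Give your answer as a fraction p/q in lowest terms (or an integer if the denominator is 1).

Computing P^2 by repeated multiplication:
P^1 =
  S0: [1/8, 3/8, 1/2]
  S1: [1/8, 1/8, 3/4]
  S2: [1/2, 1/4, 1/4]
P^2 =
  S0: [5/16, 7/32, 15/32]
  S1: [13/32, 1/4, 11/32]
  S2: [7/32, 9/32, 1/2]

(P^2)[S0 -> S2] = 15/32

Answer: 15/32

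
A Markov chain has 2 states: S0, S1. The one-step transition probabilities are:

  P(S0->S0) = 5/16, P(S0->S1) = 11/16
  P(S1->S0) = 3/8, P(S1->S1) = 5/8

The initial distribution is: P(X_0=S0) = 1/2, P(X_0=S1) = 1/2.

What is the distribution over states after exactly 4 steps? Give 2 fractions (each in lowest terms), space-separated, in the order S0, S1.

Propagating the distribution step by step (d_{t+1} = d_t * P):
d_0 = (S0=1/2, S1=1/2)
  d_1[S0] = 1/2*5/16 + 1/2*3/8 = 11/32
  d_1[S1] = 1/2*11/16 + 1/2*5/8 = 21/32
d_1 = (S0=11/32, S1=21/32)
  d_2[S0] = 11/32*5/16 + 21/32*3/8 = 181/512
  d_2[S1] = 11/32*11/16 + 21/32*5/8 = 331/512
d_2 = (S0=181/512, S1=331/512)
  d_3[S0] = 181/512*5/16 + 331/512*3/8 = 2891/8192
  d_3[S1] = 181/512*11/16 + 331/512*5/8 = 5301/8192
d_3 = (S0=2891/8192, S1=5301/8192)
  d_4[S0] = 2891/8192*5/16 + 5301/8192*3/8 = 46261/131072
  d_4[S1] = 2891/8192*11/16 + 5301/8192*5/8 = 84811/131072
d_4 = (S0=46261/131072, S1=84811/131072)

Answer: 46261/131072 84811/131072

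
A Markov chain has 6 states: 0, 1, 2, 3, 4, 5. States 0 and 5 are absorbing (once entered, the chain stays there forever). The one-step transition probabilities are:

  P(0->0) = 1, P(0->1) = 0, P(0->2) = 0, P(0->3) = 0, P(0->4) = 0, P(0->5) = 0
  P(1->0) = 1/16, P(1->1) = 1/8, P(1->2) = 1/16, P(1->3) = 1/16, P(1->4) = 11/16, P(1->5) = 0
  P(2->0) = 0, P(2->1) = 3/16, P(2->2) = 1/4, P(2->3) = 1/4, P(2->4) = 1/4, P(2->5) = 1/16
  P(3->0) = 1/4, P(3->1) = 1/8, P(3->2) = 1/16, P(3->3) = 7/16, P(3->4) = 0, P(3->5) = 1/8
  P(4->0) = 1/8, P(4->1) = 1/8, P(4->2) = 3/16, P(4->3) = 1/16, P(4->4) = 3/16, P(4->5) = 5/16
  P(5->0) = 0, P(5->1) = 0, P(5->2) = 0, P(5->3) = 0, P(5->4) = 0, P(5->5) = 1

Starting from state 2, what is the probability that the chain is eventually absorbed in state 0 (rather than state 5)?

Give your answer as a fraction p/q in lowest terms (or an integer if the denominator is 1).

Answer: 5401/12750

Derivation:
Let a_i = P(absorbed in 0 | start in state i).
Boundary conditions: a_0 = 1, a_5 = 0.
For each transient state i, a_i = sum_j P(i->j) * a_j:
  a_1 = 1/16*a_0 + 1/8*a_1 + 1/16*a_2 + 1/16*a_3 + 11/16*a_4 + 0*a_5
  a_2 = 0*a_0 + 3/16*a_1 + 1/4*a_2 + 1/4*a_3 + 1/4*a_4 + 1/16*a_5
  a_3 = 1/4*a_0 + 1/8*a_1 + 1/16*a_2 + 7/16*a_3 + 0*a_4 + 1/8*a_5
  a_4 = 1/8*a_0 + 1/8*a_1 + 3/16*a_2 + 1/16*a_3 + 3/16*a_4 + 5/16*a_5

Substituting a_0 = 1 and a_5 = 0, rearrange to (I - Q) a = r where r[i] = P(i -> 0):
  [7/8, -1/16, -1/16, -11/16] . (a_1, a_2, a_3, a_4) = 1/16
  [-3/16, 3/4, -1/4, -1/4] . (a_1, a_2, a_3, a_4) = 0
  [-1/8, -1/16, 9/16, 0] . (a_1, a_2, a_3, a_4) = 1/4
  [-1/8, -3/16, -1/16, 13/16] . (a_1, a_2, a_3, a_4) = 1/8

Solving yields:
  a_1 = 2732/6375
  a_2 = 5401/12750
  a_3 = 7481/12750
  a_4 = 136/375

Starting state is 2, so the absorption probability is a_2 = 5401/12750.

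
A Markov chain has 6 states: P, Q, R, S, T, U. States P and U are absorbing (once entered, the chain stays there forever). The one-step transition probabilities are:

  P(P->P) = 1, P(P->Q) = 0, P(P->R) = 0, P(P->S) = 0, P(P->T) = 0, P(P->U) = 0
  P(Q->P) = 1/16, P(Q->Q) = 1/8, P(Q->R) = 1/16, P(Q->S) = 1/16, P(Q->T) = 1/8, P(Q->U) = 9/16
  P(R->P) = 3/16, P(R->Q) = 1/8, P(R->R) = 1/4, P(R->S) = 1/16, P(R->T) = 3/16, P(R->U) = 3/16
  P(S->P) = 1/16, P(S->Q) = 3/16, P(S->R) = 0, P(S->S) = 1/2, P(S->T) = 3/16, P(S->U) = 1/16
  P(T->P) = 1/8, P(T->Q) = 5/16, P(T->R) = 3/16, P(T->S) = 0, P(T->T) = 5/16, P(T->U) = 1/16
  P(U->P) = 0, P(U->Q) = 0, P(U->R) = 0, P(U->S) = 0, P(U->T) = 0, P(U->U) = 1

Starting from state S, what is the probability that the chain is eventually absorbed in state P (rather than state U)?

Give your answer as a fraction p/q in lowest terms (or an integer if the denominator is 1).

Let a_i = P(absorbed in P | start in state i).
Boundary conditions: a_P = 1, a_U = 0.
For each transient state i, a_i = sum_j P(i->j) * a_j:
  a_Q = 1/16*a_P + 1/8*a_Q + 1/16*a_R + 1/16*a_S + 1/8*a_T + 9/16*a_U
  a_R = 3/16*a_P + 1/8*a_Q + 1/4*a_R + 1/16*a_S + 3/16*a_T + 3/16*a_U
  a_S = 1/16*a_P + 3/16*a_Q + 0*a_R + 1/2*a_S + 3/16*a_T + 1/16*a_U
  a_T = 1/8*a_P + 5/16*a_Q + 3/16*a_R + 0*a_S + 5/16*a_T + 1/16*a_U

Substituting a_P = 1 and a_U = 0, rearrange to (I - Q) a = r where r[i] = P(i -> P):
  [7/8, -1/16, -1/16, -1/8] . (a_Q, a_R, a_S, a_T) = 1/16
  [-1/8, 3/4, -1/16, -3/16] . (a_Q, a_R, a_S, a_T) = 3/16
  [-3/16, 0, 1/2, -3/16] . (a_Q, a_R, a_S, a_T) = 1/16
  [-5/16, -3/16, 0, 11/16] . (a_Q, a_R, a_S, a_T) = 1/8

Solving yields:
  a_Q = 412/2333
  a_R = 4663/11665
  a_S = 3854/11665
  a_T = 4329/11665

Starting state is S, so the absorption probability is a_S = 3854/11665.

Answer: 3854/11665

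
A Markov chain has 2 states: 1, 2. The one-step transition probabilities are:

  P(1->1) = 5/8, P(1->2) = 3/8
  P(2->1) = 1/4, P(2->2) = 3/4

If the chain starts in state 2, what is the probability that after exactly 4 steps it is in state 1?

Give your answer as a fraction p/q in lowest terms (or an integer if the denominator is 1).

Computing P^4 by repeated multiplication:
P^1 =
  1: [5/8, 3/8]
  2: [1/4, 3/4]
P^2 =
  1: [31/64, 33/64]
  2: [11/32, 21/32]
P^3 =
  1: [221/512, 291/512]
  2: [97/256, 159/256]
P^4 =
  1: [1687/4096, 2409/4096]
  2: [803/2048, 1245/2048]

(P^4)[2 -> 1] = 803/2048

Answer: 803/2048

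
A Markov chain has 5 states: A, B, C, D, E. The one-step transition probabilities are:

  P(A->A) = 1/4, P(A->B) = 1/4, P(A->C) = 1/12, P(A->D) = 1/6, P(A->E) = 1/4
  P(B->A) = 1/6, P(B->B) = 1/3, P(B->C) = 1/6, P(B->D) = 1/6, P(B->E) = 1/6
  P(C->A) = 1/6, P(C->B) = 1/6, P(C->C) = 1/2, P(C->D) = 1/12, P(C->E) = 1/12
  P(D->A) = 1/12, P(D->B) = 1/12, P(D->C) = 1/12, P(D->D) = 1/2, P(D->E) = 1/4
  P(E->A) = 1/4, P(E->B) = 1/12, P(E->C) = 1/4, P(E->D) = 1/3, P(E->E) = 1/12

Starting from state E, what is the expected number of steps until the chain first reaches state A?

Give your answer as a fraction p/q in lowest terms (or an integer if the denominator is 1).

Answer: 381/64

Derivation:
Let h_i = expected steps to first reach A from state i.
Boundary: h_A = 0.
First-step equations for the other states:
  h_B = 1 + 1/6*h_A + 1/3*h_B + 1/6*h_C + 1/6*h_D + 1/6*h_E
  h_C = 1 + 1/6*h_A + 1/6*h_B + 1/2*h_C + 1/12*h_D + 1/12*h_E
  h_D = 1 + 1/12*h_A + 1/12*h_B + 1/12*h_C + 1/2*h_D + 1/4*h_E
  h_E = 1 + 1/4*h_A + 1/12*h_B + 1/4*h_C + 1/3*h_D + 1/12*h_E

Substituting h_A = 0 and rearranging gives the linear system (I - Q) h = 1:
  [2/3, -1/6, -1/6, -1/6] . (h_B, h_C, h_D, h_E) = 1
  [-1/6, 1/2, -1/12, -1/12] . (h_B, h_C, h_D, h_E) = 1
  [-1/12, -1/12, 1/2, -1/4] . (h_B, h_C, h_D, h_E) = 1
  [-1/12, -1/4, -1/3, 11/12] . (h_B, h_C, h_D, h_E) = 1

Solving yields:
  h_B = 405/64
  h_C = 201/32
  h_D = 453/64
  h_E = 381/64

Starting state is E, so the expected hitting time is h_E = 381/64.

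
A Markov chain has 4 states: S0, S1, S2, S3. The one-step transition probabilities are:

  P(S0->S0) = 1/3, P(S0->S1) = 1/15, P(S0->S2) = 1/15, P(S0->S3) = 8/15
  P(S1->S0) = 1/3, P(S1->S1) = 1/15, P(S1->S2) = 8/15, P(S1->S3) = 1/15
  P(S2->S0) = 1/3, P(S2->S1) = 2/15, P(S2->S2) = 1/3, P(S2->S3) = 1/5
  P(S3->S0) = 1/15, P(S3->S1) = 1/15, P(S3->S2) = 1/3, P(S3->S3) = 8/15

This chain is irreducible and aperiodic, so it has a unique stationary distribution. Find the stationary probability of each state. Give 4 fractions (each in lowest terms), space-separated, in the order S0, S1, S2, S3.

Answer: 307/1349 116/1349 391/1349 535/1349

Derivation:
The stationary distribution satisfies pi = pi * P, i.e.:
  pi_S0 = 1/3*pi_S0 + 1/3*pi_S1 + 1/3*pi_S2 + 1/15*pi_S3
  pi_S1 = 1/15*pi_S0 + 1/15*pi_S1 + 2/15*pi_S2 + 1/15*pi_S3
  pi_S2 = 1/15*pi_S0 + 8/15*pi_S1 + 1/3*pi_S2 + 1/3*pi_S3
  pi_S3 = 8/15*pi_S0 + 1/15*pi_S1 + 1/5*pi_S2 + 8/15*pi_S3
with normalization: pi_S0 + pi_S1 + pi_S2 + pi_S3 = 1.

Using the first 3 balance equations plus normalization, the linear system A*pi = b is:
  [-2/3, 1/3, 1/3, 1/15] . pi = 0
  [1/15, -14/15, 2/15, 1/15] . pi = 0
  [1/15, 8/15, -2/3, 1/3] . pi = 0
  [1, 1, 1, 1] . pi = 1

Solving yields:
  pi_S0 = 307/1349
  pi_S1 = 116/1349
  pi_S2 = 391/1349
  pi_S3 = 535/1349

Verification (pi * P):
  307/1349*1/3 + 116/1349*1/3 + 391/1349*1/3 + 535/1349*1/15 = 307/1349 = pi_S0  (ok)
  307/1349*1/15 + 116/1349*1/15 + 391/1349*2/15 + 535/1349*1/15 = 116/1349 = pi_S1  (ok)
  307/1349*1/15 + 116/1349*8/15 + 391/1349*1/3 + 535/1349*1/3 = 391/1349 = pi_S2  (ok)
  307/1349*8/15 + 116/1349*1/15 + 391/1349*1/5 + 535/1349*8/15 = 535/1349 = pi_S3  (ok)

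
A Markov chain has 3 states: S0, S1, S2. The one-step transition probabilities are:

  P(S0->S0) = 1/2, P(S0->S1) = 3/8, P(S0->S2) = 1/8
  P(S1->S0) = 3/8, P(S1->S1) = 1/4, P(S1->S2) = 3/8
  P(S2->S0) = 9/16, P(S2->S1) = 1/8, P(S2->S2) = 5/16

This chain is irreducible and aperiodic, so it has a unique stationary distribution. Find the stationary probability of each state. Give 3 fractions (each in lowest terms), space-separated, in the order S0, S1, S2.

Answer: 12/25 7/25 6/25

Derivation:
The stationary distribution satisfies pi = pi * P, i.e.:
  pi_S0 = 1/2*pi_S0 + 3/8*pi_S1 + 9/16*pi_S2
  pi_S1 = 3/8*pi_S0 + 1/4*pi_S1 + 1/8*pi_S2
  pi_S2 = 1/8*pi_S0 + 3/8*pi_S1 + 5/16*pi_S2
with normalization: pi_S0 + pi_S1 + pi_S2 = 1.

Using the first 2 balance equations plus normalization, the linear system A*pi = b is:
  [-1/2, 3/8, 9/16] . pi = 0
  [3/8, -3/4, 1/8] . pi = 0
  [1, 1, 1] . pi = 1

Solving yields:
  pi_S0 = 12/25
  pi_S1 = 7/25
  pi_S2 = 6/25

Verification (pi * P):
  12/25*1/2 + 7/25*3/8 + 6/25*9/16 = 12/25 = pi_S0  (ok)
  12/25*3/8 + 7/25*1/4 + 6/25*1/8 = 7/25 = pi_S1  (ok)
  12/25*1/8 + 7/25*3/8 + 6/25*5/16 = 6/25 = pi_S2  (ok)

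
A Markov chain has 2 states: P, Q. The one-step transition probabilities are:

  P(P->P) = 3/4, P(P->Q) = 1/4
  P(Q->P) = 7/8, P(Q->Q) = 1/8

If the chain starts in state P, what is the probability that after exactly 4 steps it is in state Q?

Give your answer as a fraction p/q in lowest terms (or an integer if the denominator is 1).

Computing P^4 by repeated multiplication:
P^1 =
  P: [3/4, 1/4]
  Q: [7/8, 1/8]
P^2 =
  P: [25/32, 7/32]
  Q: [49/64, 15/64]
P^3 =
  P: [199/256, 57/256]
  Q: [399/512, 113/512]
P^4 =
  P: [1593/2048, 455/2048]
  Q: [3185/4096, 911/4096]

(P^4)[P -> Q] = 455/2048

Answer: 455/2048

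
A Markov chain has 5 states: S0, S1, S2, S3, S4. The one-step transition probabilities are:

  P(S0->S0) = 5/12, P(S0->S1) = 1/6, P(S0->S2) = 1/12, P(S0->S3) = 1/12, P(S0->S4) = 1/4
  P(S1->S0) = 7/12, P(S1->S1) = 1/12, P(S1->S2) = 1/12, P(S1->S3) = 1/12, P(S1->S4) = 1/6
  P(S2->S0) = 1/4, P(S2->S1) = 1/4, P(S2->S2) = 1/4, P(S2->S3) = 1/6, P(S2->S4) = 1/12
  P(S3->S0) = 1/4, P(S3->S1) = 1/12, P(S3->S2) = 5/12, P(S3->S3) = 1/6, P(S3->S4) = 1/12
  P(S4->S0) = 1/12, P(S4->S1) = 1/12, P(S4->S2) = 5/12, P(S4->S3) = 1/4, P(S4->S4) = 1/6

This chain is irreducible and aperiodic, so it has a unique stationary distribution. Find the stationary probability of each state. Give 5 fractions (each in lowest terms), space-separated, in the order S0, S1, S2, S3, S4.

Answer: 1616/4953 487/3302 169/762 465/3302 1621/9906

Derivation:
The stationary distribution satisfies pi = pi * P, i.e.:
  pi_S0 = 5/12*pi_S0 + 7/12*pi_S1 + 1/4*pi_S2 + 1/4*pi_S3 + 1/12*pi_S4
  pi_S1 = 1/6*pi_S0 + 1/12*pi_S1 + 1/4*pi_S2 + 1/12*pi_S3 + 1/12*pi_S4
  pi_S2 = 1/12*pi_S0 + 1/12*pi_S1 + 1/4*pi_S2 + 5/12*pi_S3 + 5/12*pi_S4
  pi_S3 = 1/12*pi_S0 + 1/12*pi_S1 + 1/6*pi_S2 + 1/6*pi_S3 + 1/4*pi_S4
  pi_S4 = 1/4*pi_S0 + 1/6*pi_S1 + 1/12*pi_S2 + 1/12*pi_S3 + 1/6*pi_S4
with normalization: pi_S0 + pi_S1 + pi_S2 + pi_S3 + pi_S4 = 1.

Using the first 4 balance equations plus normalization, the linear system A*pi = b is:
  [-7/12, 7/12, 1/4, 1/4, 1/12] . pi = 0
  [1/6, -11/12, 1/4, 1/12, 1/12] . pi = 0
  [1/12, 1/12, -3/4, 5/12, 5/12] . pi = 0
  [1/12, 1/12, 1/6, -5/6, 1/4] . pi = 0
  [1, 1, 1, 1, 1] . pi = 1

Solving yields:
  pi_S0 = 1616/4953
  pi_S1 = 487/3302
  pi_S2 = 169/762
  pi_S3 = 465/3302
  pi_S4 = 1621/9906

Verification (pi * P):
  1616/4953*5/12 + 487/3302*7/12 + 169/762*1/4 + 465/3302*1/4 + 1621/9906*1/12 = 1616/4953 = pi_S0  (ok)
  1616/4953*1/6 + 487/3302*1/12 + 169/762*1/4 + 465/3302*1/12 + 1621/9906*1/12 = 487/3302 = pi_S1  (ok)
  1616/4953*1/12 + 487/3302*1/12 + 169/762*1/4 + 465/3302*5/12 + 1621/9906*5/12 = 169/762 = pi_S2  (ok)
  1616/4953*1/12 + 487/3302*1/12 + 169/762*1/6 + 465/3302*1/6 + 1621/9906*1/4 = 465/3302 = pi_S3  (ok)
  1616/4953*1/4 + 487/3302*1/6 + 169/762*1/12 + 465/3302*1/12 + 1621/9906*1/6 = 1621/9906 = pi_S4  (ok)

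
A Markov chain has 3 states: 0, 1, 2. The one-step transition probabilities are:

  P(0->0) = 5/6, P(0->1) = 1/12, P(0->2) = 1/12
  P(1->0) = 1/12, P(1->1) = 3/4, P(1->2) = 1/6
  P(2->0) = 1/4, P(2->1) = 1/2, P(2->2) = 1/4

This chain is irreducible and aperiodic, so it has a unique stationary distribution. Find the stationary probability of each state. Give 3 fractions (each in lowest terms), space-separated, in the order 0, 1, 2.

Answer: 3/7 3/7 1/7

Derivation:
The stationary distribution satisfies pi = pi * P, i.e.:
  pi_0 = 5/6*pi_0 + 1/12*pi_1 + 1/4*pi_2
  pi_1 = 1/12*pi_0 + 3/4*pi_1 + 1/2*pi_2
  pi_2 = 1/12*pi_0 + 1/6*pi_1 + 1/4*pi_2
with normalization: pi_0 + pi_1 + pi_2 = 1.

Using the first 2 balance equations plus normalization, the linear system A*pi = b is:
  [-1/6, 1/12, 1/4] . pi = 0
  [1/12, -1/4, 1/2] . pi = 0
  [1, 1, 1] . pi = 1

Solving yields:
  pi_0 = 3/7
  pi_1 = 3/7
  pi_2 = 1/7

Verification (pi * P):
  3/7*5/6 + 3/7*1/12 + 1/7*1/4 = 3/7 = pi_0  (ok)
  3/7*1/12 + 3/7*3/4 + 1/7*1/2 = 3/7 = pi_1  (ok)
  3/7*1/12 + 3/7*1/6 + 1/7*1/4 = 1/7 = pi_2  (ok)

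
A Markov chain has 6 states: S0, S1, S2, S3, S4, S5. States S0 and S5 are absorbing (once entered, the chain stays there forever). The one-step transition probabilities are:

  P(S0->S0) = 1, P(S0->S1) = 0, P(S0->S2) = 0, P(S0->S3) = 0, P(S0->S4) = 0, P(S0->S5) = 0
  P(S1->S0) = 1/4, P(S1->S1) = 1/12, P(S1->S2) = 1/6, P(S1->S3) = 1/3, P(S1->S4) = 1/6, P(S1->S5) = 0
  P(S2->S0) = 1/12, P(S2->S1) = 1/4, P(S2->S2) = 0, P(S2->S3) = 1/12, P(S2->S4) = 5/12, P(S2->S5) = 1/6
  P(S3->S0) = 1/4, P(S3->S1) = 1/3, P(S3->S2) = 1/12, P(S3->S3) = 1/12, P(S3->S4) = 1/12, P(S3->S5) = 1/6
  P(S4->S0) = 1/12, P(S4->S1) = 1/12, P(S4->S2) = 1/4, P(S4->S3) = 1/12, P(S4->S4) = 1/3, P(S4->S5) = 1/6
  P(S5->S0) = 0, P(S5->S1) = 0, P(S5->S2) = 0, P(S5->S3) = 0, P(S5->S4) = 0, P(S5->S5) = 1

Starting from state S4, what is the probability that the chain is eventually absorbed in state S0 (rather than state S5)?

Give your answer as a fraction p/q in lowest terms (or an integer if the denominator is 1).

Answer: 3137/6673

Derivation:
Let a_i = P(absorbed in S0 | start in state i).
Boundary conditions: a_S0 = 1, a_S5 = 0.
For each transient state i, a_i = sum_j P(i->j) * a_j:
  a_S1 = 1/4*a_S0 + 1/12*a_S1 + 1/6*a_S2 + 1/3*a_S3 + 1/6*a_S4 + 0*a_S5
  a_S2 = 1/12*a_S0 + 1/4*a_S1 + 0*a_S2 + 1/12*a_S3 + 5/12*a_S4 + 1/6*a_S5
  a_S3 = 1/4*a_S0 + 1/3*a_S1 + 1/12*a_S2 + 1/12*a_S3 + 1/12*a_S4 + 1/6*a_S5
  a_S4 = 1/12*a_S0 + 1/12*a_S1 + 1/4*a_S2 + 1/12*a_S3 + 1/3*a_S4 + 1/6*a_S5

Substituting a_S0 = 1 and a_S5 = 0, rearrange to (I - Q) a = r where r[i] = P(i -> S0):
  [11/12, -1/6, -1/3, -1/6] . (a_S1, a_S2, a_S3, a_S4) = 1/4
  [-1/4, 1, -1/12, -5/12] . (a_S1, a_S2, a_S3, a_S4) = 1/12
  [-1/3, -1/12, 11/12, -1/12] . (a_S1, a_S2, a_S3, a_S4) = 1/4
  [-1/12, -1/4, -1/12, 2/3] . (a_S1, a_S2, a_S3, a_S4) = 1/12

Solving yields:
  a_S1 = 4457/6673
  a_S2 = 3313/6673
  a_S3 = 4027/6673
  a_S4 = 3137/6673

Starting state is S4, so the absorption probability is a_S4 = 3137/6673.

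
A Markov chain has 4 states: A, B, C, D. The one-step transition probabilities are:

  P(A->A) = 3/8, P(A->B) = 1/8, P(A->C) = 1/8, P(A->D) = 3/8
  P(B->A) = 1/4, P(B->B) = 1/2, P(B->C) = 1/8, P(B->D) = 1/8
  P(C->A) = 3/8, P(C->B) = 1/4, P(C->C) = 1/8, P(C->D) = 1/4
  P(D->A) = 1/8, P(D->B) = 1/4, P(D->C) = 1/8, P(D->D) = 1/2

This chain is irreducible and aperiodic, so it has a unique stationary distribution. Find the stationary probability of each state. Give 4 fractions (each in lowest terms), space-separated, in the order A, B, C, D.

The stationary distribution satisfies pi = pi * P, i.e.:
  pi_A = 3/8*pi_A + 1/4*pi_B + 3/8*pi_C + 1/8*pi_D
  pi_B = 1/8*pi_A + 1/2*pi_B + 1/4*pi_C + 1/4*pi_D
  pi_C = 1/8*pi_A + 1/8*pi_B + 1/8*pi_C + 1/8*pi_D
  pi_D = 3/8*pi_A + 1/8*pi_B + 1/4*pi_C + 1/2*pi_D
with normalization: pi_A + pi_B + pi_C + pi_D = 1.

Using the first 3 balance equations plus normalization, the linear system A*pi = b is:
  [-5/8, 1/4, 3/8, 1/8] . pi = 0
  [1/8, -1/2, 1/4, 1/4] . pi = 0
  [1/8, 1/8, -7/8, 1/8] . pi = 0
  [1, 1, 1, 1] . pi = 1

Solving yields:
  pi_A = 19/74
  pi_B = 43/148
  pi_C = 1/8
  pi_D = 97/296

Verification (pi * P):
  19/74*3/8 + 43/148*1/4 + 1/8*3/8 + 97/296*1/8 = 19/74 = pi_A  (ok)
  19/74*1/8 + 43/148*1/2 + 1/8*1/4 + 97/296*1/4 = 43/148 = pi_B  (ok)
  19/74*1/8 + 43/148*1/8 + 1/8*1/8 + 97/296*1/8 = 1/8 = pi_C  (ok)
  19/74*3/8 + 43/148*1/8 + 1/8*1/4 + 97/296*1/2 = 97/296 = pi_D  (ok)

Answer: 19/74 43/148 1/8 97/296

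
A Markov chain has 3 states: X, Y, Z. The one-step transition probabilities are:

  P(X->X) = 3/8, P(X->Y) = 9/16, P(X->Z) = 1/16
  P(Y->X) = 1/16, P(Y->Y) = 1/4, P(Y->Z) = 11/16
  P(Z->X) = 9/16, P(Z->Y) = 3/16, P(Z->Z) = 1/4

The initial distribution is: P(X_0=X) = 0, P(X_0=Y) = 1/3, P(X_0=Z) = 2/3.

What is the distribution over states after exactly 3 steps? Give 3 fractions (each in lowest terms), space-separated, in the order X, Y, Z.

Propagating the distribution step by step (d_{t+1} = d_t * P):
d_0 = (X=0, Y=1/3, Z=2/3)
  d_1[X] = 0*3/8 + 1/3*1/16 + 2/3*9/16 = 19/48
  d_1[Y] = 0*9/16 + 1/3*1/4 + 2/3*3/16 = 5/24
  d_1[Z] = 0*1/16 + 1/3*11/16 + 2/3*1/4 = 19/48
d_1 = (X=19/48, Y=5/24, Z=19/48)
  d_2[X] = 19/48*3/8 + 5/24*1/16 + 19/48*9/16 = 295/768
  d_2[Y] = 19/48*9/16 + 5/24*1/4 + 19/48*3/16 = 67/192
  d_2[Z] = 19/48*1/16 + 5/24*11/16 + 19/48*1/4 = 205/768
d_2 = (X=295/768, Y=67/192, Z=205/768)
  d_3[X] = 295/768*3/8 + 67/192*1/16 + 205/768*9/16 = 3883/12288
  d_3[Y] = 295/768*9/16 + 67/192*1/4 + 205/768*3/16 = 2171/6144
  d_3[Z] = 295/768*1/16 + 67/192*11/16 + 205/768*1/4 = 4063/12288
d_3 = (X=3883/12288, Y=2171/6144, Z=4063/12288)

Answer: 3883/12288 2171/6144 4063/12288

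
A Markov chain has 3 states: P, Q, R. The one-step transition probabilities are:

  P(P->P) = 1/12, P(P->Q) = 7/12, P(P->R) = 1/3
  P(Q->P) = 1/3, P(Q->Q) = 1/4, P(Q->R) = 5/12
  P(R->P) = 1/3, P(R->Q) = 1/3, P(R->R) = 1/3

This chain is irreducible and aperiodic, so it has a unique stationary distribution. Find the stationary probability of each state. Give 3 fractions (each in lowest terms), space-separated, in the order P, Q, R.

The stationary distribution satisfies pi = pi * P, i.e.:
  pi_P = 1/12*pi_P + 1/3*pi_Q + 1/3*pi_R
  pi_Q = 7/12*pi_P + 1/4*pi_Q + 1/3*pi_R
  pi_R = 1/3*pi_P + 5/12*pi_Q + 1/3*pi_R
with normalization: pi_P + pi_Q + pi_R = 1.

Using the first 2 balance equations plus normalization, the linear system A*pi = b is:
  [-11/12, 1/3, 1/3] . pi = 0
  [7/12, -3/4, 1/3] . pi = 0
  [1, 1, 1] . pi = 1

Solving yields:
  pi_P = 4/15
  pi_Q = 24/65
  pi_R = 71/195

Verification (pi * P):
  4/15*1/12 + 24/65*1/3 + 71/195*1/3 = 4/15 = pi_P  (ok)
  4/15*7/12 + 24/65*1/4 + 71/195*1/3 = 24/65 = pi_Q  (ok)
  4/15*1/3 + 24/65*5/12 + 71/195*1/3 = 71/195 = pi_R  (ok)

Answer: 4/15 24/65 71/195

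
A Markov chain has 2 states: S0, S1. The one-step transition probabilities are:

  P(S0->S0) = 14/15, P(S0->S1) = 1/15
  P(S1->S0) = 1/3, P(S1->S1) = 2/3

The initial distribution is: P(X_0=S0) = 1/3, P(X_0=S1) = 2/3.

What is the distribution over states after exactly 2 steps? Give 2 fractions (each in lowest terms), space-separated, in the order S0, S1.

Propagating the distribution step by step (d_{t+1} = d_t * P):
d_0 = (S0=1/3, S1=2/3)
  d_1[S0] = 1/3*14/15 + 2/3*1/3 = 8/15
  d_1[S1] = 1/3*1/15 + 2/3*2/3 = 7/15
d_1 = (S0=8/15, S1=7/15)
  d_2[S0] = 8/15*14/15 + 7/15*1/3 = 49/75
  d_2[S1] = 8/15*1/15 + 7/15*2/3 = 26/75
d_2 = (S0=49/75, S1=26/75)

Answer: 49/75 26/75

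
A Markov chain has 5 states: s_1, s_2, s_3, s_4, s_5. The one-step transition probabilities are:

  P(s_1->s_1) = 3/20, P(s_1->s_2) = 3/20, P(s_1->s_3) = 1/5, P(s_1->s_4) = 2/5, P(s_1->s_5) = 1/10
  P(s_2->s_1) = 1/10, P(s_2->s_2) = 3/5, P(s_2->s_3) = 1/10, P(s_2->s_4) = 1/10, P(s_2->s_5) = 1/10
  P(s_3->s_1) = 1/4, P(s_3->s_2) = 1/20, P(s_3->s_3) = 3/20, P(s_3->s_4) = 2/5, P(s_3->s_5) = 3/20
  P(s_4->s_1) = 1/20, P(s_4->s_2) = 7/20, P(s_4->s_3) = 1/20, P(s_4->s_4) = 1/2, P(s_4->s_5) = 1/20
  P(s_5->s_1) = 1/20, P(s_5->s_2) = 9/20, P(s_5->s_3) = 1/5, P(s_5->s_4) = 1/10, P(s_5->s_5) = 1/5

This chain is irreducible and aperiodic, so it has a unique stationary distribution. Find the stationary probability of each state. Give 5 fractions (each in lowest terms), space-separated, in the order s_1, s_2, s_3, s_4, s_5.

The stationary distribution satisfies pi = pi * P, i.e.:
  pi_s_1 = 3/20*pi_s_1 + 1/10*pi_s_2 + 1/4*pi_s_3 + 1/20*pi_s_4 + 1/20*pi_s_5
  pi_s_2 = 3/20*pi_s_1 + 3/5*pi_s_2 + 1/20*pi_s_3 + 7/20*pi_s_4 + 9/20*pi_s_5
  pi_s_3 = 1/5*pi_s_1 + 1/10*pi_s_2 + 3/20*pi_s_3 + 1/20*pi_s_4 + 1/5*pi_s_5
  pi_s_4 = 2/5*pi_s_1 + 1/10*pi_s_2 + 2/5*pi_s_3 + 1/2*pi_s_4 + 1/10*pi_s_5
  pi_s_5 = 1/10*pi_s_1 + 1/10*pi_s_2 + 3/20*pi_s_3 + 1/20*pi_s_4 + 1/5*pi_s_5
with normalization: pi_s_1 + pi_s_2 + pi_s_3 + pi_s_4 + pi_s_5 = 1.

Using the first 4 balance equations plus normalization, the linear system A*pi = b is:
  [-17/20, 1/10, 1/4, 1/20, 1/20] . pi = 0
  [3/20, -2/5, 1/20, 7/20, 9/20] . pi = 0
  [1/5, 1/10, -17/20, 1/20, 1/5] . pi = 0
  [2/5, 1/10, 2/5, -1/2, 1/10] . pi = 0
  [1, 1, 1, 1, 1] . pi = 1

Solving yields:
  pi_s_1 = 2090/20253
  pi_s_2 = 2753/6751
  pi_s_3 = 759/6751
  pi_s_4 = 1853/6751
  pi_s_5 = 2068/20253

Verification (pi * P):
  2090/20253*3/20 + 2753/6751*1/10 + 759/6751*1/4 + 1853/6751*1/20 + 2068/20253*1/20 = 2090/20253 = pi_s_1  (ok)
  2090/20253*3/20 + 2753/6751*3/5 + 759/6751*1/20 + 1853/6751*7/20 + 2068/20253*9/20 = 2753/6751 = pi_s_2  (ok)
  2090/20253*1/5 + 2753/6751*1/10 + 759/6751*3/20 + 1853/6751*1/20 + 2068/20253*1/5 = 759/6751 = pi_s_3  (ok)
  2090/20253*2/5 + 2753/6751*1/10 + 759/6751*2/5 + 1853/6751*1/2 + 2068/20253*1/10 = 1853/6751 = pi_s_4  (ok)
  2090/20253*1/10 + 2753/6751*1/10 + 759/6751*3/20 + 1853/6751*1/20 + 2068/20253*1/5 = 2068/20253 = pi_s_5  (ok)

Answer: 2090/20253 2753/6751 759/6751 1853/6751 2068/20253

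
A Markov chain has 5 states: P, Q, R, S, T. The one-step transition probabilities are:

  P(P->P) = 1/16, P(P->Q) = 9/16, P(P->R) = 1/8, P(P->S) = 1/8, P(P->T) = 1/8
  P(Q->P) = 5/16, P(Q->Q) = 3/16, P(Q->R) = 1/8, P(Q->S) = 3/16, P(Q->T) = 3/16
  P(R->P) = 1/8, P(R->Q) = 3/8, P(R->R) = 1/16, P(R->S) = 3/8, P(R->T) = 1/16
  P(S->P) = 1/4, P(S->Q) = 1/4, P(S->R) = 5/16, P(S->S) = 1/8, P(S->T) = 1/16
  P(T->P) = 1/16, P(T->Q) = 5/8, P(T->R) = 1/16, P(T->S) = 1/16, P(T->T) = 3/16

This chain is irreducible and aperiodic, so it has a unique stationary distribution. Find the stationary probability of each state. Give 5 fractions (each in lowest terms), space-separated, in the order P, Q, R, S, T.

The stationary distribution satisfies pi = pi * P, i.e.:
  pi_P = 1/16*pi_P + 5/16*pi_Q + 1/8*pi_R + 1/4*pi_S + 1/16*pi_T
  pi_Q = 9/16*pi_P + 3/16*pi_Q + 3/8*pi_R + 1/4*pi_S + 5/8*pi_T
  pi_R = 1/8*pi_P + 1/8*pi_Q + 1/16*pi_R + 5/16*pi_S + 1/16*pi_T
  pi_S = 1/8*pi_P + 3/16*pi_Q + 3/8*pi_R + 1/8*pi_S + 1/16*pi_T
  pi_T = 1/8*pi_P + 3/16*pi_Q + 1/16*pi_R + 1/16*pi_S + 3/16*pi_T
with normalization: pi_P + pi_Q + pi_R + pi_S + pi_T = 1.

Using the first 4 balance equations plus normalization, the linear system A*pi = b is:
  [-15/16, 5/16, 1/8, 1/4, 1/16] . pi = 0
  [9/16, -13/16, 3/8, 1/4, 5/8] . pi = 0
  [1/8, 1/8, -15/16, 5/16, 1/16] . pi = 0
  [1/8, 3/16, 3/8, -7/8, 1/16] . pi = 0
  [1, 1, 1, 1, 1] . pi = 1

Solving yields:
  pi_P = 8293/42963
  pi_Q = 15322/42963
  pi_R = 4019/28642
  pi_S = 14939/85926
  pi_T = 1950/14321

Verification (pi * P):
  8293/42963*1/16 + 15322/42963*5/16 + 4019/28642*1/8 + 14939/85926*1/4 + 1950/14321*1/16 = 8293/42963 = pi_P  (ok)
  8293/42963*9/16 + 15322/42963*3/16 + 4019/28642*3/8 + 14939/85926*1/4 + 1950/14321*5/8 = 15322/42963 = pi_Q  (ok)
  8293/42963*1/8 + 15322/42963*1/8 + 4019/28642*1/16 + 14939/85926*5/16 + 1950/14321*1/16 = 4019/28642 = pi_R  (ok)
  8293/42963*1/8 + 15322/42963*3/16 + 4019/28642*3/8 + 14939/85926*1/8 + 1950/14321*1/16 = 14939/85926 = pi_S  (ok)
  8293/42963*1/8 + 15322/42963*3/16 + 4019/28642*1/16 + 14939/85926*1/16 + 1950/14321*3/16 = 1950/14321 = pi_T  (ok)

Answer: 8293/42963 15322/42963 4019/28642 14939/85926 1950/14321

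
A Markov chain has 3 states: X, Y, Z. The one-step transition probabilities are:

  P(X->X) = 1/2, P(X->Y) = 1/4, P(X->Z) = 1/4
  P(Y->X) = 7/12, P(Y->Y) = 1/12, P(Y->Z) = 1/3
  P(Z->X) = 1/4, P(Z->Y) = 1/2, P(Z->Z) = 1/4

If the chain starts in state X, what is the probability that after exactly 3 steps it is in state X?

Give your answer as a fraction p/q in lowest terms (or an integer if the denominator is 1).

Computing P^3 by repeated multiplication:
P^1 =
  X: [1/2, 1/4, 1/4]
  Y: [7/12, 1/12, 1/3]
  Z: [1/4, 1/2, 1/4]
P^2 =
  X: [11/24, 13/48, 13/48]
  Y: [61/144, 23/72, 37/144]
  Z: [23/48, 11/48, 7/24]
P^3 =
  X: [131/288, 157/576, 157/576]
  Y: [799/1728, 451/1728, 239/864]
  Z: [257/576, 41/144, 155/576]

(P^3)[X -> X] = 131/288

Answer: 131/288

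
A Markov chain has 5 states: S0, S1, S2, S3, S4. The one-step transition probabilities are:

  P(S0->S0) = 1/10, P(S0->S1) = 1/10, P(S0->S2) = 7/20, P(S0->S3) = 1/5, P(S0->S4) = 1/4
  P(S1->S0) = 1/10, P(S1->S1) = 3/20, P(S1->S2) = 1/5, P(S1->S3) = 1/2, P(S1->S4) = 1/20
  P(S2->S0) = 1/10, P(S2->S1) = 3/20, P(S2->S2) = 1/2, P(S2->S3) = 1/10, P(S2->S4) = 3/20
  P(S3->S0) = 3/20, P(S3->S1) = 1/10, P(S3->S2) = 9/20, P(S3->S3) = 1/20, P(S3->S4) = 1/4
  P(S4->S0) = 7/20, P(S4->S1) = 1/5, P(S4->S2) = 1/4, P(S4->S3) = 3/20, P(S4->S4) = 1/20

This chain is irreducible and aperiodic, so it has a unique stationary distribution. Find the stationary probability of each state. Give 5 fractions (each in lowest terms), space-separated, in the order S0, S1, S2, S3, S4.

The stationary distribution satisfies pi = pi * P, i.e.:
  pi_S0 = 1/10*pi_S0 + 1/10*pi_S1 + 1/10*pi_S2 + 3/20*pi_S3 + 7/20*pi_S4
  pi_S1 = 1/10*pi_S0 + 3/20*pi_S1 + 3/20*pi_S2 + 1/10*pi_S3 + 1/5*pi_S4
  pi_S2 = 7/20*pi_S0 + 1/5*pi_S1 + 1/2*pi_S2 + 9/20*pi_S3 + 1/4*pi_S4
  pi_S3 = 1/5*pi_S0 + 1/2*pi_S1 + 1/10*pi_S2 + 1/20*pi_S3 + 3/20*pi_S4
  pi_S4 = 1/4*pi_S0 + 1/20*pi_S1 + 3/20*pi_S2 + 1/4*pi_S3 + 1/20*pi_S4
with normalization: pi_S0 + pi_S1 + pi_S2 + pi_S3 + pi_S4 = 1.

Using the first 4 balance equations plus normalization, the linear system A*pi = b is:
  [-9/10, 1/10, 1/10, 3/20, 7/20] . pi = 0
  [1/10, -17/20, 3/20, 1/10, 1/5] . pi = 0
  [7/20, 1/5, -1/2, 9/20, 1/4] . pi = 0
  [1/5, 1/2, 1/10, -19/20, 3/20] . pi = 0
  [1, 1, 1, 1, 1] . pi = 1

Solving yields:
  pi_S0 = 6685/45601
  pi_S1 = 12929/91202
  pi_S2 = 35467/91202
  pi_S3 = 7773/45601
  pi_S4 = 6945/45601

Verification (pi * P):
  6685/45601*1/10 + 12929/91202*1/10 + 35467/91202*1/10 + 7773/45601*3/20 + 6945/45601*7/20 = 6685/45601 = pi_S0  (ok)
  6685/45601*1/10 + 12929/91202*3/20 + 35467/91202*3/20 + 7773/45601*1/10 + 6945/45601*1/5 = 12929/91202 = pi_S1  (ok)
  6685/45601*7/20 + 12929/91202*1/5 + 35467/91202*1/2 + 7773/45601*9/20 + 6945/45601*1/4 = 35467/91202 = pi_S2  (ok)
  6685/45601*1/5 + 12929/91202*1/2 + 35467/91202*1/10 + 7773/45601*1/20 + 6945/45601*3/20 = 7773/45601 = pi_S3  (ok)
  6685/45601*1/4 + 12929/91202*1/20 + 35467/91202*3/20 + 7773/45601*1/4 + 6945/45601*1/20 = 6945/45601 = pi_S4  (ok)

Answer: 6685/45601 12929/91202 35467/91202 7773/45601 6945/45601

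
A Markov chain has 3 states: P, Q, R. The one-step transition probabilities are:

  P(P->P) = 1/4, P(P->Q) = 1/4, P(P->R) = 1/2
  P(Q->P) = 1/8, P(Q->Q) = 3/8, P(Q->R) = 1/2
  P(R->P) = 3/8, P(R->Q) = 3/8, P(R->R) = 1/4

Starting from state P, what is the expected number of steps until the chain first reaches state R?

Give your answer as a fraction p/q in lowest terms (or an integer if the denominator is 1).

Let h_i = expected steps to first reach R from state i.
Boundary: h_R = 0.
First-step equations for the other states:
  h_P = 1 + 1/4*h_P + 1/4*h_Q + 1/2*h_R
  h_Q = 1 + 1/8*h_P + 3/8*h_Q + 1/2*h_R

Substituting h_R = 0 and rearranging gives the linear system (I - Q) h = 1:
  [3/4, -1/4] . (h_P, h_Q) = 1
  [-1/8, 5/8] . (h_P, h_Q) = 1

Solving yields:
  h_P = 2
  h_Q = 2

Starting state is P, so the expected hitting time is h_P = 2.

Answer: 2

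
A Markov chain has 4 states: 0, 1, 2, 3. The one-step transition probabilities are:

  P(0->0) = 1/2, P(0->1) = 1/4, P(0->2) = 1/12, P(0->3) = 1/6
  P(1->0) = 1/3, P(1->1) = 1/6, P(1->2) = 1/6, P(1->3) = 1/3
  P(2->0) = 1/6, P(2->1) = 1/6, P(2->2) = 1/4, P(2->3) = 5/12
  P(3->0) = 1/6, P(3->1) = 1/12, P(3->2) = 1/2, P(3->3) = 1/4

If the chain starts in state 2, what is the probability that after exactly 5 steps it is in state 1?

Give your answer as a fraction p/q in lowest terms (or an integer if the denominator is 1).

Answer: 6911/41472

Derivation:
Computing P^5 by repeated multiplication:
P^1 =
  0: [1/2, 1/4, 1/12, 1/6]
  1: [1/3, 1/6, 1/6, 1/3]
  2: [1/6, 1/6, 1/4, 5/12]
  3: [1/6, 1/12, 1/2, 1/4]
P^2 =
  0: [3/8, 7/36, 3/16, 35/144]
  1: [11/36, 1/6, 19/72, 19/72]
  2: [1/4, 7/48, 5/16, 7/24]
  3: [17/72, 23/144, 5/18, 47/144]
P^3 =
  0: [35/108, 307/1728, 401/1728, 115/432]
  1: [8/27, 49/288, 217/864, 61/216]
  2: [79/288, 47/288, 155/576, 169/576]
  3: [235/864, 275/1728, 241/864, 167/576]
P^4 =
  0: [3155/10368, 889/5184, 5137/20736, 637/2304]
  1: [1523/5184, 145/864, 2665/10368, 2917/10368]
  2: [493/1728, 1141/6912, 1825/6912, 329/1152]
  3: [109/384, 3425/20736, 19/72, 5953/20736]
P^5 =
  0: [769/2592, 42049/248832, 21077/82944, 2179/7776]
  1: [2275/7776, 6955/41472, 32023/124416, 4391/15552]
  2: [1333/4608, 6911/41472, 799/3072, 23555/82944]
  3: [35933/124416, 41405/248832, 32435/124416, 70691/248832]

(P^5)[2 -> 1] = 6911/41472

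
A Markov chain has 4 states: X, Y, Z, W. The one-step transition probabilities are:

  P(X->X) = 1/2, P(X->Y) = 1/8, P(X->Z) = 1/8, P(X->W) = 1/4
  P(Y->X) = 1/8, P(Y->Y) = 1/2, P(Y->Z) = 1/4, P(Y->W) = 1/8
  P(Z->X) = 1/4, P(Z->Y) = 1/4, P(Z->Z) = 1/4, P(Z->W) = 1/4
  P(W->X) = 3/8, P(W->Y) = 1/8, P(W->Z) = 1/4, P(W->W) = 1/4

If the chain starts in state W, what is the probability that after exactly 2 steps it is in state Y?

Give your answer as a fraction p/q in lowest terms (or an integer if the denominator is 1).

Answer: 13/64

Derivation:
Computing P^2 by repeated multiplication:
P^1 =
  X: [1/2, 1/8, 1/8, 1/4]
  Y: [1/8, 1/2, 1/4, 1/8]
  Z: [1/4, 1/4, 1/4, 1/4]
  W: [3/8, 1/8, 1/4, 1/4]
P^2 =
  X: [25/64, 3/16, 3/16, 15/64]
  Y: [15/64, 11/32, 15/64, 3/16]
  Z: [5/16, 1/4, 7/32, 7/32]
  W: [23/64, 13/64, 13/64, 15/64]

(P^2)[W -> Y] = 13/64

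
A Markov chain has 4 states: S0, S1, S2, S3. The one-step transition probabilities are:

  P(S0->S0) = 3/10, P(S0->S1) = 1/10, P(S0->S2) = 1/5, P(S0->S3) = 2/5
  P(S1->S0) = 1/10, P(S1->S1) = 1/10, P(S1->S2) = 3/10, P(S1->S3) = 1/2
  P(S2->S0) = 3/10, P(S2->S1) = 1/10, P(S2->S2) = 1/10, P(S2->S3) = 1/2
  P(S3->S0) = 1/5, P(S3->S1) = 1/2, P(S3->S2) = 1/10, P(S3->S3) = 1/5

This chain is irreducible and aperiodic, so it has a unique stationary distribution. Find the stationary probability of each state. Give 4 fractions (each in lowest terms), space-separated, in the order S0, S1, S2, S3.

The stationary distribution satisfies pi = pi * P, i.e.:
  pi_S0 = 3/10*pi_S0 + 1/10*pi_S1 + 3/10*pi_S2 + 1/5*pi_S3
  pi_S1 = 1/10*pi_S0 + 1/10*pi_S1 + 1/10*pi_S2 + 1/2*pi_S3
  pi_S2 = 1/5*pi_S0 + 3/10*pi_S1 + 1/10*pi_S2 + 1/10*pi_S3
  pi_S3 = 2/5*pi_S0 + 1/2*pi_S1 + 1/2*pi_S2 + 1/5*pi_S3
with normalization: pi_S0 + pi_S1 + pi_S2 + pi_S3 = 1.

Using the first 3 balance equations plus normalization, the linear system A*pi = b is:
  [-7/10, 1/10, 3/10, 1/5] . pi = 0
  [1/10, -9/10, 1/10, 1/2] . pi = 0
  [1/5, 3/10, -9/10, 1/10] . pi = 0
  [1, 1, 1, 1] . pi = 1

Solving yields:
  pi_S0 = 137/641
  pi_S1 = 317/1282
  pi_S2 = 219/1282
  pi_S3 = 236/641

Verification (pi * P):
  137/641*3/10 + 317/1282*1/10 + 219/1282*3/10 + 236/641*1/5 = 137/641 = pi_S0  (ok)
  137/641*1/10 + 317/1282*1/10 + 219/1282*1/10 + 236/641*1/2 = 317/1282 = pi_S1  (ok)
  137/641*1/5 + 317/1282*3/10 + 219/1282*1/10 + 236/641*1/10 = 219/1282 = pi_S2  (ok)
  137/641*2/5 + 317/1282*1/2 + 219/1282*1/2 + 236/641*1/5 = 236/641 = pi_S3  (ok)

Answer: 137/641 317/1282 219/1282 236/641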